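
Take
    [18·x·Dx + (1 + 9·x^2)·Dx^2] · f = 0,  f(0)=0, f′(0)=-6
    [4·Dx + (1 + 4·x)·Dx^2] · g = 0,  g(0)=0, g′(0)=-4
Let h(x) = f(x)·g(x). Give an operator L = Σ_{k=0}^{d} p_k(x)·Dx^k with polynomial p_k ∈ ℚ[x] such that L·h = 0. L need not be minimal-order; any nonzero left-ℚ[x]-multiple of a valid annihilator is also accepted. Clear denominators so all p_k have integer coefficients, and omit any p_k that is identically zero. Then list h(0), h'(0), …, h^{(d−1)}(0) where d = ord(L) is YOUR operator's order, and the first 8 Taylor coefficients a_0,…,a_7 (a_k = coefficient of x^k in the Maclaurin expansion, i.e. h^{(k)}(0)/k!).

L = (2448 + 17280·x + 76464·x^2 + 518400·x^3 + 1399680·x^4 + 2426112·x^5 + 1679616·x^7)·Dx + (452 + 10800·x + 98028·x^2 + 491184·x^3 + 1840320·x^4 + 4339008·x^5 + 6531840·x^6 + 1259712·x^7 + 5878656·x^8)·Dx^2 + (136 + 1912·x + 18576·x^2 + 103608·x^3 + 389448·x^4 + 1100304·x^5 + 2239488·x^6 + 3277584·x^7 + 1259712·x^8 + 3359232·x^9)·Dx^3 + (13 + 176·x + 1234·x^2 + 6048·x^3 + 22833·x^4 + 68688·x^5 + 154224·x^6 + 279936·x^7 + 399492·x^8 + 209952·x^9 + 419904·x^10)·Dx^4  (order 4).
h: a_k = 0, 0, 24, -48, 56, -240, 6168/5, -18608/5, …
ICs: h(0) = 0, h′(0) = 0, h′′(0) = 48, h′′′(0) = -288.

f: a_k = 0, -6, 0, 18, 0, -486/5, 0, 4374/7, …
g: a_k = 0, -4, 8, -64/3, 64, -1024/5, 2048/3, -16384/7, …
h₀=f·g: eliminate ⇒ L₀, order ≤ 2·2.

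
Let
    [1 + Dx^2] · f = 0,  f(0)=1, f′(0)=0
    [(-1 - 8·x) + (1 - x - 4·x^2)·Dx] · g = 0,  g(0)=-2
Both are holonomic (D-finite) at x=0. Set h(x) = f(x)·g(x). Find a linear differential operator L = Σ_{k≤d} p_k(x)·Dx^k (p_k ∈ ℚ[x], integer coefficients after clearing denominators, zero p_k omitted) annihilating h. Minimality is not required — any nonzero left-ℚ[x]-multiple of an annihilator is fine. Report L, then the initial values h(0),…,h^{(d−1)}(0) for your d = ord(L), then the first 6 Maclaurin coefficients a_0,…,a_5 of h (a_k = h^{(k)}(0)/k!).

f: a_k = 1, 0, -1/2, 0, 1/24, 0, …
g: a_k = -2, -2, -10, -18, -58, -130, …
h₀=f·g: eliminate ⇒ L₀, order ≤ 2·1.
L = (7 + x + 4·x^2) + (2 + 16·x)·Dx + (-1 + x + 4·x^2)·Dx^2  (order 2).
h: a_k = -2, -2, -9, -17, -637/12, -1453/12, …
ICs: h(0) = -2, h′(0) = -2.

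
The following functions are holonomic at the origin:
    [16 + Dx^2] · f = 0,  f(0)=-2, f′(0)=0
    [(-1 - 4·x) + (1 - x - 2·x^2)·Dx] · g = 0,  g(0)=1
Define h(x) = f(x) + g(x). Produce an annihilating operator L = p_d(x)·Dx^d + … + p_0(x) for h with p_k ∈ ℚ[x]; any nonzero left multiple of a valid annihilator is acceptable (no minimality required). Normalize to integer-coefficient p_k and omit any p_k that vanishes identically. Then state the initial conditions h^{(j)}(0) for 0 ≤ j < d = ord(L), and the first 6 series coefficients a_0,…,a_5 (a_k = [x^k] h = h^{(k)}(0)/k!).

f: a_k = -2, 0, 16, 0, -64/3, 0, …
g: a_k = 1, 1, 3, 5, 11, 21, …
Weyl lclm of L_f,L_g ⇒ L₀ (ord ≤ 3).
L = (-368 - 1408·x + 256·x^2 - 512·x^3 - 2560·x^4 - 2048·x^5) + (176 - 336·x - 384·x^2 + 1024·x^3 + 384·x^4 - 1536·x^5 - 1024·x^6)·Dx + (-23 - 88·x + 16·x^2 - 32·x^3 - 160·x^4 - 128·x^5)·Dx^2 + (11 - 21·x - 24·x^2 + 64·x^3 + 24·x^4 - 96·x^5 - 64·x^6)·Dx^3  (order 3).
h: a_k = -1, 1, 19, 5, -31/3, 21, …
ICs: h(0) = -1, h′(0) = 1, h′′(0) = 38.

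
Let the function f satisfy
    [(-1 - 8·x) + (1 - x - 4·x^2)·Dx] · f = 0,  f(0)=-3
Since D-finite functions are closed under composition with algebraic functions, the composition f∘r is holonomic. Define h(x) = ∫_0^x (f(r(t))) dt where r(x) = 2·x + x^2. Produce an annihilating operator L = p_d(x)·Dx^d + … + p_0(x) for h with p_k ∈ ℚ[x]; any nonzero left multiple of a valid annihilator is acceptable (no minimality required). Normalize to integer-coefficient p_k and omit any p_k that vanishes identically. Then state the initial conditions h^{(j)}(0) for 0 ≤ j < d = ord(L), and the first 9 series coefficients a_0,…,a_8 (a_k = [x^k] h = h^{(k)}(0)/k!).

L = (2 + 34·x + 48·x^2 + 16·x^3)·Dx + (-1 + 2·x + 17·x^2 + 16·x^3 + 4·x^4)·Dx^2  (order 2).
h: a_k = 0, -3, -3, -21, -69, -1731/5, -1531, -52467/7, -36237, …
ICs: h(0) = 0, h′(0) = -3.

f: a_k = -3, -3, -15, -27, -87, -195, -543, -1323, -3495, …
Change of var in L_f (x↦r) gives L₀.
Integrate: L := L₀·Dx.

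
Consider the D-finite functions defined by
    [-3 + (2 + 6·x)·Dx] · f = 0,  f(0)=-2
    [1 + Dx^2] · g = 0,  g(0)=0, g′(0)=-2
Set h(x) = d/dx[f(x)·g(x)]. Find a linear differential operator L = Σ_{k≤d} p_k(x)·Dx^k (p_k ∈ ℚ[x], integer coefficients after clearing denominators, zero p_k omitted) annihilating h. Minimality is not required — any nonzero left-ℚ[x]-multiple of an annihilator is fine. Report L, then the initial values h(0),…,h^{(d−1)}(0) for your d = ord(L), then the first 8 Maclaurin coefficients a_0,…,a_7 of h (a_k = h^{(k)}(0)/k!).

L = (133 + 2352·x + 4104·x^2 + 1728·x^3 + 1296·x^4) + (276 + 540·x - 1296·x^2 - 1296·x^3)·Dx + (124 + 840·x + 1836·x^2 + 1728·x^3 + 1296·x^4)·Dx^2  (order 2).
h: a_k = 4, 12, -31/2, 23, -5699/96, 24483/160, -4655323/11520, 1468555/1344, …
ICs: h(0) = 4, h′(0) = 12.

f: a_k = -2, -3, 9/4, -27/8, 405/64, -1701/128, 15309/512, -72171/1024, …
g: a_k = 0, -2, 0, 1/3, 0, -1/60, 0, 1/2520, …
h₀=f·g: eliminate ⇒ L₀, order ≤ 1·2.
h₀' ⇒ L via d/dx closure of L₀.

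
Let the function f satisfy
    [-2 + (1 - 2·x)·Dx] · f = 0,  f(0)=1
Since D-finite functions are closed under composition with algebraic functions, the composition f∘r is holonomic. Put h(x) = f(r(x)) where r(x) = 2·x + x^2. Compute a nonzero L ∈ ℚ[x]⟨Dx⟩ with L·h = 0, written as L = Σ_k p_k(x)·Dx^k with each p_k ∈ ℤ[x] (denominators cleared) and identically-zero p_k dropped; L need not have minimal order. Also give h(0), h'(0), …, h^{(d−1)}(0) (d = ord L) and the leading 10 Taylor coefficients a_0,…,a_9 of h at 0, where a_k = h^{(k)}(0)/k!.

f: a_k = 1, 2, 4, 8, 16, 32, 64, 128, 256, 512, …
Change of var in L_f (x↦r) gives L₀.
L = (4 + 4·x) + (-1 + 4·x + 2·x^2)·Dx  (order 1).
h: a_k = 1, 4, 18, 80, 356, 1584, 7048, 31360, 139536, 620864, …
ICs: h(0) = 1.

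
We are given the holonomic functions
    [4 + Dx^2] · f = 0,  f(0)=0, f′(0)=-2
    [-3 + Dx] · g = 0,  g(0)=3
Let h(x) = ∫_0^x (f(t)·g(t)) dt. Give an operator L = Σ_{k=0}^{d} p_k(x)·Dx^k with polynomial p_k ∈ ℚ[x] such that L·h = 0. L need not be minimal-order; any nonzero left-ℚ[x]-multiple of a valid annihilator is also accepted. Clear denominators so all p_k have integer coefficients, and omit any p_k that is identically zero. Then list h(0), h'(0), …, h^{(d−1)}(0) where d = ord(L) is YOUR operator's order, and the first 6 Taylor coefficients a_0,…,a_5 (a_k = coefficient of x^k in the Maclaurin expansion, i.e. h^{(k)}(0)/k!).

f: a_k = 0, -2, 0, 4/3, 0, -4/15, …
g: a_k = 3, 9, 27/2, 27/2, 81/8, 243/40, …
Product ⇒ symmetric product L₀, ord ≤ 2.
∫: right-multiply L₀ by Dx.
L = 13·Dx - 6·Dx^2 + Dx^3  (order 3).
h: a_k = 0, 0, -3, -6, -23/4, -3, …
ICs: h(0) = 0, h′(0) = 0, h′′(0) = -6.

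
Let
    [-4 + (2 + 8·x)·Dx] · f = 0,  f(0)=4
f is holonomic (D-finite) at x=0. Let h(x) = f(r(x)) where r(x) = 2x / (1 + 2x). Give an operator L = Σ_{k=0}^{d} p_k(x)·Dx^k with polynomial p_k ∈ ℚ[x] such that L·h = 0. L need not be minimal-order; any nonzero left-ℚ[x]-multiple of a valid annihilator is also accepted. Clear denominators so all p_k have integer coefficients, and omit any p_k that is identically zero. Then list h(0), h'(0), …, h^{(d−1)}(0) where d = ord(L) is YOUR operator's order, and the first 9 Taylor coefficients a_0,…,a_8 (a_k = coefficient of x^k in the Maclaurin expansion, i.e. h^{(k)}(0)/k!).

L = -4 + (1 + 12·x + 20·x^2)·Dx  (order 1).
h: a_k = 4, 16, -64, 320, -1920, 13056, -96256, 748544, -6041600, …
ICs: h(0) = 4.

f: a_k = 4, 8, -8, 16, -40, 112, -336, 1056, -3432, …
Change of var in L_f (x↦r) gives L₀.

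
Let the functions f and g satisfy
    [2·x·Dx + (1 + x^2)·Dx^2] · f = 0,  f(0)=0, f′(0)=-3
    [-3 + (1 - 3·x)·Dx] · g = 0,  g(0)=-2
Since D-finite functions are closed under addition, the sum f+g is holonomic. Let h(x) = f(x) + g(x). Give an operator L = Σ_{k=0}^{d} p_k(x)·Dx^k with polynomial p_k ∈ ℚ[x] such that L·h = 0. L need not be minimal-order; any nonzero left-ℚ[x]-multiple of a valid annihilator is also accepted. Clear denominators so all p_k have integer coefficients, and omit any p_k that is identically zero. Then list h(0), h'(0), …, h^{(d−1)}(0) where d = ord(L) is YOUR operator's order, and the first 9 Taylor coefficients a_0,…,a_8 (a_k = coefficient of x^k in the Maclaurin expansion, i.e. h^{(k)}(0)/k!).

f: a_k = 0, -3, 0, 1, 0, -3/5, 0, 3/7, 0, …
g: a_k = -2, -6, -18, -54, -162, -486, -1458, -4374, -13122, …
Sum ⇒ L₀ = lclm(L_f,L_g) in ℚ(x)⟨Dx⟩.
L = (6 - 72·x - 18·x^2)·Dx + (-28 + 6·x - 60·x^2 - 18·x^3)·Dx^2 + (3 - 8·x - 8·x^3 - 3·x^4)·Dx^3  (order 3).
h: a_k = -2, -9, -18, -53, -162, -2433/5, -1458, -30615/7, -13122, …
ICs: h(0) = -2, h′(0) = -9, h′′(0) = -36.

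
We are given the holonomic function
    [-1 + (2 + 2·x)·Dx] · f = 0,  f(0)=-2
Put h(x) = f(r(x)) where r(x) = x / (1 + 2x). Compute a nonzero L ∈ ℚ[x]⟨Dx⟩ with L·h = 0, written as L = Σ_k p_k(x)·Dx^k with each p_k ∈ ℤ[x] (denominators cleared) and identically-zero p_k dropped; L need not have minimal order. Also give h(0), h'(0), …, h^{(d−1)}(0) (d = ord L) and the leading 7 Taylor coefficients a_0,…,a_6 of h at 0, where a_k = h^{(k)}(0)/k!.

L = -1 + (2 + 10·x + 12·x^2)·Dx  (order 1).
h: a_k = -2, -1, 9/4, -41/8, 757/64, -3543/128, 33645/512, …
ICs: h(0) = -2.

f: a_k = -2, -1, 1/4, -1/8, 5/64, -7/128, 21/512, …
Substitute x→r, Dx→(1/r')Dx; clear ⇒ L₀.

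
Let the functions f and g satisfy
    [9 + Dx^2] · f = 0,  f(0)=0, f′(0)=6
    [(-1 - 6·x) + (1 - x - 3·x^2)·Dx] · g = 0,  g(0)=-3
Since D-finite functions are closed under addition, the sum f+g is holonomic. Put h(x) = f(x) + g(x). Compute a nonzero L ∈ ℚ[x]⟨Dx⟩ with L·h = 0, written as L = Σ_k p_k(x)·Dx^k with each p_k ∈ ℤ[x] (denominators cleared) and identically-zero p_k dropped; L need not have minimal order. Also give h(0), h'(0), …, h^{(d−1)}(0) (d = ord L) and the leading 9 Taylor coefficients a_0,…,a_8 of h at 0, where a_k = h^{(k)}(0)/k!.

f: a_k = 0, 6, 0, -9, 0, 81/20, 0, -243/280, 0, …
g: a_k = -3, -3, -12, -21, -57, -120, -291, -651, -1524, …
Weyl lclm of L_f,L_g ⇒ L₀ (ord ≤ 3).
L = (-459 - 2916·x - 1539·x^2 - 3888·x^3 - 3645·x^4 - 4374·x^5) + (153 - 153·x - 378·x^2 + 405·x^3 - 2187·x^5 - 2187·x^6)·Dx + (-51 - 324·x - 171·x^2 - 432·x^3 - 405·x^4 - 486·x^5)·Dx^2 + (17 - 17·x - 42·x^2 + 45·x^3 - 243·x^5 - 243·x^6)·Dx^3  (order 3).
h: a_k = -3, 3, -12, -30, -57, -2319/20, -291, -182523/280, -1524, …
ICs: h(0) = -3, h′(0) = 3, h′′(0) = -24.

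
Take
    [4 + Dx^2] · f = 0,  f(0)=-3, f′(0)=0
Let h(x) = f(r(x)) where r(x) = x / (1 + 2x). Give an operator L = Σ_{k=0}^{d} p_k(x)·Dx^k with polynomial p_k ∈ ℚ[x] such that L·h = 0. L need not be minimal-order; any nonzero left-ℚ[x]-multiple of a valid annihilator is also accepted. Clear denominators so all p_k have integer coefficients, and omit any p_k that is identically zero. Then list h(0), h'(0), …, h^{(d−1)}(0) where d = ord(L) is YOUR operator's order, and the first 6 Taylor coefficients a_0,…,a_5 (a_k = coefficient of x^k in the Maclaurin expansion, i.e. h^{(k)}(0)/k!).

L = 4 + (4 + 24·x + 48·x^2 + 32·x^3)·Dx + (1 + 8·x + 24·x^2 + 32·x^3 + 16·x^4)·Dx^2  (order 2).
h: a_k = -3, 0, 6, -24, 70, -176, …
ICs: h(0) = -3, h′(0) = 0.

f: a_k = -3, 0, 6, 0, -2, 0, …
h₀=f(r): pull back L_f along r ⇒ L₀.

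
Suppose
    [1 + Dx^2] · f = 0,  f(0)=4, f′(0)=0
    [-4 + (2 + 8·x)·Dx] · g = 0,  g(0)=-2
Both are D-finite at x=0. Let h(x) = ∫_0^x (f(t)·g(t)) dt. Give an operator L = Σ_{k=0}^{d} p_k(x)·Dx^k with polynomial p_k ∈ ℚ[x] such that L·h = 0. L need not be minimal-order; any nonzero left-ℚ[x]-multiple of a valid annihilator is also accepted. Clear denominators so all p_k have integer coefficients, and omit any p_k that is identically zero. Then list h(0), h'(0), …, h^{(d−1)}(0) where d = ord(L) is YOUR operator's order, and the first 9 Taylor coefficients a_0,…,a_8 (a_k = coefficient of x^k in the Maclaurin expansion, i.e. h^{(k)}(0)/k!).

f: a_k = 4, 0, -2, 0, 1/6, 0, -1/180, 0, 1/10080, …
g: a_k = -2, -4, 4, -8, 20, -56, 168, -528, 1716, …
Product ⇒ symmetric product L₀, ord ≤ 2.
∫: right-multiply L₀ by Dx.
L = (13 + 8·x + 16·x^2)·Dx + (-4 - 16·x)·Dx^2 + (1 + 8·x + 16·x^2)·Dx^3  (order 3).
h: a_k = 0, -8, -8, 20/3, -6, 43/3, -313/9, 56941/630, -90059/360, …
ICs: h(0) = 0, h′(0) = -8, h′′(0) = -16.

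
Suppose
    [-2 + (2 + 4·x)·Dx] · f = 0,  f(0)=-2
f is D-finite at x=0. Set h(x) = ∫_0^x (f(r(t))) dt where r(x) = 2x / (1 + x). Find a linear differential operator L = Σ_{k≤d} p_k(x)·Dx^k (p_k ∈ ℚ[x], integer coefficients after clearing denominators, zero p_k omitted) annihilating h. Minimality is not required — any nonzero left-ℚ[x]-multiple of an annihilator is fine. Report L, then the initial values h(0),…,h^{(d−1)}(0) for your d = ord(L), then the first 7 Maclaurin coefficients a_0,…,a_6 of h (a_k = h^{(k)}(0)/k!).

f: a_k = -2, -2, 1, -1, 5/4, -7/4, 21/8, …
h₀=f(r): pull back L_f along r ⇒ L₀.
h=∫₀ˣh₀: take L = L₀·Dx.
L = -2·Dx + (1 + 6·x + 5·x^2)·Dx^2  (order 2).
h: a_k = 0, -2, -2, 8/3, -5, 12, -34, …
ICs: h(0) = 0, h′(0) = -2.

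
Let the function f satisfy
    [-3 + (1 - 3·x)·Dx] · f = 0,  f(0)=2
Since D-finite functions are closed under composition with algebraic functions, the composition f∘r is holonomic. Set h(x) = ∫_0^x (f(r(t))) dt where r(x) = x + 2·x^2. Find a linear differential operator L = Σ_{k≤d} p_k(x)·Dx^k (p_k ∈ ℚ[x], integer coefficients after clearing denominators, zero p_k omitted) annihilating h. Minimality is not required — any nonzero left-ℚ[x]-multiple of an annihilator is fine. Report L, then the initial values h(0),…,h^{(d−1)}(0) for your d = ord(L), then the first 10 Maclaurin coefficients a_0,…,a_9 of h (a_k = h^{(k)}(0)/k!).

L = (3 + 12·x)·Dx + (-1 + 3·x + 6·x^2)·Dx^2  (order 2).
h: a_k = 0, 2, 3, 10, 63/2, 558/5, 405, 10638/7, 23247/4, 22590, …
ICs: h(0) = 0, h′(0) = 2.

f: a_k = 2, 6, 18, 54, 162, 486, 1458, 4374, 13122, 39366, …
Substitute x→r, Dx→(1/r')Dx; clear ⇒ L₀.
h=∫h₀ ⇒ L = L₀·Dx.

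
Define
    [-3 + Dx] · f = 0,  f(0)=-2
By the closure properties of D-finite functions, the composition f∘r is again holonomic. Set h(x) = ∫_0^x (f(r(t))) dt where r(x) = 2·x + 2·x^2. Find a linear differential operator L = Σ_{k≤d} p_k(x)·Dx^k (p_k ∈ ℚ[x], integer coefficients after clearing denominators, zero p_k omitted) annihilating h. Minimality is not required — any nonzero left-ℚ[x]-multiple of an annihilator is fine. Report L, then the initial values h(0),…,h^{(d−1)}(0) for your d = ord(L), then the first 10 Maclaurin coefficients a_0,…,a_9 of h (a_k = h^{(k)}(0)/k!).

f: a_k = -2, -6, -9, -9, -27/4, -81/20, -81/40, -243/280, -729/2240, -243/2240, …
Substitute x→r, Dx→(1/r')Dx; clear ⇒ L₀.
h=∫h₀ ⇒ L = L₀·Dx.
L = (-6 - 12·x)·Dx + Dx^2  (order 2).
h: a_k = 0, -2, -6, -16, -36, -72, -648/5, -7488/35, -11448/35, -16368/35, …
ICs: h(0) = 0, h′(0) = -2.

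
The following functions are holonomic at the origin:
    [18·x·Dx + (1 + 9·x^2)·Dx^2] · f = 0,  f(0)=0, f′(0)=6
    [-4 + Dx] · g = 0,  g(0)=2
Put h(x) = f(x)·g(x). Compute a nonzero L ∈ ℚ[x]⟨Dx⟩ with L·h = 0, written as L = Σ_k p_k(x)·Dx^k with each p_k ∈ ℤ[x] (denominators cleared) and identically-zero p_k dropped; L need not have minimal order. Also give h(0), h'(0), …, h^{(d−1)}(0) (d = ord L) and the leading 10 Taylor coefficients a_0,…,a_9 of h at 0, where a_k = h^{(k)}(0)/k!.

f: a_k = 0, 6, 0, -18, 0, 486/5, 0, -4374/7, 0, 4374, …
g: a_k = 2, 8, 16, 64/3, 64/3, 256/15, 512/45, 2048/315, 1024/315, 4096/2835, …
L₀ := L_f ⊗_s L_g (sym. prod.), ord ≤ 2.
L = (16 - 72·x + 144·x^2) + (-8 + 18·x - 72·x^2)·Dx + (1 + 9·x^2)·Dx^2  (order 2).
h: a_k = 0, 12, 48, 60, -16, 172/5, 496, -1076/105, -335312/105, 67052/105, …
ICs: h(0) = 0, h′(0) = 12.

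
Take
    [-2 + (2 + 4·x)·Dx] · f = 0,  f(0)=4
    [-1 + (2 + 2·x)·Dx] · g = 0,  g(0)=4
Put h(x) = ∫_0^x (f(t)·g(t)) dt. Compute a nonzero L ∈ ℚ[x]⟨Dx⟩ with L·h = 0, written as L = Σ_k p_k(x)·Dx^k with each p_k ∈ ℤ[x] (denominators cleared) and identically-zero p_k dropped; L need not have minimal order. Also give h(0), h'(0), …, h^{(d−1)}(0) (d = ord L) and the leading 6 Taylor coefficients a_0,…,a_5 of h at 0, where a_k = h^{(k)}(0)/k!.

L = (-3 - 4·x)·Dx + (2 + 6·x + 4·x^2)·Dx^2  (order 2).
h: a_k = 0, 16, 12, -2/3, 3/4, -37/40, …
ICs: h(0) = 0, h′(0) = 16.

f: a_k = 4, 4, -2, 2, -5/2, 7/2, …
g: a_k = 4, 2, -1/2, 1/4, -5/32, 7/64, …
L₀ := L_f ⊗_s L_g (sym. prod.), ord ≤ 1.
h=∫h₀ ⇒ L = L₀·Dx.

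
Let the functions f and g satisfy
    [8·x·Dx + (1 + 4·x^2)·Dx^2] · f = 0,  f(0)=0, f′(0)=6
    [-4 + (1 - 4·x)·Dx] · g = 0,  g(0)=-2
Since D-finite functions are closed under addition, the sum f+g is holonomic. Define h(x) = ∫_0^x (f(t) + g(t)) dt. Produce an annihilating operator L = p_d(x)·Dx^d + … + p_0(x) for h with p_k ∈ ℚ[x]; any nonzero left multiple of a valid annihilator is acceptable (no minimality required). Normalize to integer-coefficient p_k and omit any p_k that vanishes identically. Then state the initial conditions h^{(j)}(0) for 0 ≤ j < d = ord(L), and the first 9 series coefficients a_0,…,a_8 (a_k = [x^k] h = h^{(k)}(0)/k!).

f: a_k = 0, 6, 0, -8, 0, 96/5, 0, -384/7, 0, …
g: a_k = -2, -8, -32, -128, -512, -2048, -8192, -32768, -131072, …
L₀ := lclm(L_f,L_g); ord L₀ ≤ 2+1.
Integrate: L := L₀·Dx.
L = (8 - 128·x - 96·x^2)·Dx^2 + (-13 + 8·x - 100·x^2 - 96·x^3)·Dx^3 + (1 - 3·x - 12·x^3 - 16·x^4)·Dx^4  (order 4).
h: a_k = 0, -2, -1, -32/3, -34, -512/5, -5072/15, -8192/7, -28720/7, …
ICs: h(0) = 0, h′(0) = -2, h′′(0) = -2, h′′′(0) = -64.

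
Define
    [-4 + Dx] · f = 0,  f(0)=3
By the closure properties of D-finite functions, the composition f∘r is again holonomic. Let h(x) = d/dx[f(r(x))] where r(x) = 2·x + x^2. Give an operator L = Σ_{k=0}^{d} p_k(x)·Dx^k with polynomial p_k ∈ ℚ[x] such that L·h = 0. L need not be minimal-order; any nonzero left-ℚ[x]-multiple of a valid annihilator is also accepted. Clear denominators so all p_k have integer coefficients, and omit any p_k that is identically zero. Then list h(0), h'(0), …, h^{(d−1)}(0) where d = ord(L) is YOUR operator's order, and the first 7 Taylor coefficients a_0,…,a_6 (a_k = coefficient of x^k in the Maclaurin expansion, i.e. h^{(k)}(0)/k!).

f: a_k = 3, 12, 24, 32, 32, 128/5, 256/15, …
Change of var in L_f (x↦r) gives L₀.
Derive L from L₀ (diff closure).
L = (9 + 16·x + 8·x^2) + (-1 - x)·Dx  (order 1).
h: a_k = 24, 216, 1056, 3680, 10176, 118208/5, 717056/15, …
ICs: h(0) = 24.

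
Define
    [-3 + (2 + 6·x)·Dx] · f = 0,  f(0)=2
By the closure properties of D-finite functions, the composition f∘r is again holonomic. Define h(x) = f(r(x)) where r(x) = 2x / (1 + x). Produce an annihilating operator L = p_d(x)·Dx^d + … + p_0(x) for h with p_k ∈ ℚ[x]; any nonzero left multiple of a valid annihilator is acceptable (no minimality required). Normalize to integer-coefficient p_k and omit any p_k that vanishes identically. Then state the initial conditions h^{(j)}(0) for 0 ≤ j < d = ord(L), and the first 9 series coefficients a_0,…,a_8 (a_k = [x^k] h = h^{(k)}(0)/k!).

L = -3 + (1 + 8·x + 7·x^2)·Dx  (order 1).
h: a_k = 2, 6, -15, 51, -861/4, 4137/4, -42987/8, 234975/8, -10648221/64, …
ICs: h(0) = 2.

f: a_k = 2, 3, -9/4, 27/8, -405/64, 1701/128, -15309/512, 72171/1024, -2814669/16384, …
L₀ from L_f via x↦r, Dx↦r'^{-1}Dx.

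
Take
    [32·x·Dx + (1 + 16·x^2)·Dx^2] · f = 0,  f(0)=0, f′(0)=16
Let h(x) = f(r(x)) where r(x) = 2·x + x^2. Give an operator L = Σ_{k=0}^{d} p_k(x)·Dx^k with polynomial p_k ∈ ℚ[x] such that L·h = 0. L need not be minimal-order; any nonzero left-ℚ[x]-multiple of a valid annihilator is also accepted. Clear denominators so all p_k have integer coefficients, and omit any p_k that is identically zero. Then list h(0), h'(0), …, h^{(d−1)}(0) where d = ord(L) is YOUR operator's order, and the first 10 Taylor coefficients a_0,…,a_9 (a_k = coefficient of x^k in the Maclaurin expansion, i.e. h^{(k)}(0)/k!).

f: a_k = 0, 16, 0, -256/3, 0, 4096/5, 0, -65536/7, 0, 1048576/9, …
Change of var in L_f (x↦r) gives L₀.
L = (-1 + 128·x + 256·x^2 + 192·x^3 + 48·x^4)·Dx + (1 + x + 64·x^2 + 128·x^3 + 80·x^4 + 16·x^5)·Dx^2  (order 2).
h: a_k = 0, 32, 16, -2048/3, -1024, 128512/5, 196352/3, -7929856/7, -4161536, 480321536/9, …
ICs: h(0) = 0, h′(0) = 32.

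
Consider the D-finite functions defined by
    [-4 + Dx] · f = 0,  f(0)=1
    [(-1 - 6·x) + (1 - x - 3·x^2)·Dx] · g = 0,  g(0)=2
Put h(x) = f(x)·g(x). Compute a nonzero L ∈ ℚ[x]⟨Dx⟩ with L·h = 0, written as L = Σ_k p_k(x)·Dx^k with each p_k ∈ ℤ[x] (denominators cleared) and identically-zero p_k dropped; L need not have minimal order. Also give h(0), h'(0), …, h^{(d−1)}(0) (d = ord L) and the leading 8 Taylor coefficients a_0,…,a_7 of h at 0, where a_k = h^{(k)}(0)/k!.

L = (5 + 2·x - 12·x^2) + (-1 + x + 3·x^2)·Dx  (order 1).
h: a_k = 2, 10, 32, 250/3, 602/3, 7016/15, 9730/9, 784606/315, …
ICs: h(0) = 2.

f: a_k = 1, 4, 8, 32/3, 32/3, 128/15, 256/45, 1024/315, …
g: a_k = 2, 2, 8, 14, 38, 80, 194, 434, …
Sym-product of L_f,L_g gives L₀ (≤ ord 1).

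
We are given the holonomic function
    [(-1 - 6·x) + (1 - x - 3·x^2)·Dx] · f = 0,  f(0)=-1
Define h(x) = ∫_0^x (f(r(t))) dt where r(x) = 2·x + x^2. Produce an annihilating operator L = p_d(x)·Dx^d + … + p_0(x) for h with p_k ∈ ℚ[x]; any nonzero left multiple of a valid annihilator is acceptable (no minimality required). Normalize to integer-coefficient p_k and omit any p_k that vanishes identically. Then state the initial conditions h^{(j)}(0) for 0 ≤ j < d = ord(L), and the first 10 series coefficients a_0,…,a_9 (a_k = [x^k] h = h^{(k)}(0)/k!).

L = (2 + 26·x + 36·x^2 + 12·x^3)·Dx + (-1 + 2·x + 13·x^2 + 12·x^3 + 3·x^4)·Dx^2  (order 2).
h: a_k = 0, -1, -1, -17/3, -18, -392/5, -965/3, -9871/7, -6219, -252163/9, …
ICs: h(0) = 0, h′(0) = -1.

f: a_k = -1, -1, -4, -7, -19, -40, -97, -217, -508, -1159, …
h₀=f(r): pull back L_f along r ⇒ L₀.
∫: right-multiply L₀ by Dx.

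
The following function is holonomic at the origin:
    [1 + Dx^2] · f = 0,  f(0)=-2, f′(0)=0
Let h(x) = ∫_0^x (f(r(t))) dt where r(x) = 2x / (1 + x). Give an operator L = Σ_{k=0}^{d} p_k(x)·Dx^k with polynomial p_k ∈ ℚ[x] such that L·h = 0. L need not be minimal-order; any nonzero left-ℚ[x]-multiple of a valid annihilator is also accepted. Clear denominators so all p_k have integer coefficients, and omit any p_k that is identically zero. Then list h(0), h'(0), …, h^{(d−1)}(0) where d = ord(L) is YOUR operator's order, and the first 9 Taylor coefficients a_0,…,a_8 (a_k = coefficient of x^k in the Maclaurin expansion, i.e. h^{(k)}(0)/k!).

L = 4·Dx + (2 + 6·x + 6·x^2 + 2·x^3)·Dx^2 + (1 + 4·x + 6·x^2 + 4·x^3 + x^4)·Dx^3  (order 3).
h: a_k = 0, -2, 0, 4/3, -2, 32/15, -16/9, 44/45, 1/5, …
ICs: h(0) = 0, h′(0) = -2, h′′(0) = 0.

f: a_k = -2, 0, 1, 0, -1/12, 0, 1/360, 0, -1/20160, …
Substitute x→r, Dx→(1/r')Dx; clear ⇒ L₀.
Integrate: L := L₀·Dx.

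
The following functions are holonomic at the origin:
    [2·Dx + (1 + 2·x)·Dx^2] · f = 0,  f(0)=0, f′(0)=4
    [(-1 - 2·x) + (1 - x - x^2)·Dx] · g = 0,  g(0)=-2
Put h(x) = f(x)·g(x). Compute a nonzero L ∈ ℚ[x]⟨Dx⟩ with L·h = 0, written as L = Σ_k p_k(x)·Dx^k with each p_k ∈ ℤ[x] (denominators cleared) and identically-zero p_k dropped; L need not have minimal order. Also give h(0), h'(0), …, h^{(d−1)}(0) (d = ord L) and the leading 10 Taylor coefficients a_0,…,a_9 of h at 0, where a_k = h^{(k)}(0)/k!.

f: a_k = 0, 4, -4, 16/3, -8, 64/5, -64/3, 256/7, -64, 1024/9, …
g: a_k = -2, -2, -4, -6, -10, -16, -26, -42, -68, -110, …
L₀ := L_f ⊗_s L_g (sym. prod.), ord ≤ 2.
L = (4 + 8·x) + (10·x + 10·x^2)·Dx + (-1 - x + 3·x^2 + 2·x^3)·Dx^2  (order 2).
h: a_k = 0, -8, 0, -56/3, -8/3, -704/15, -104/15, -13336/105, -208/35, -22712/63, …
ICs: h(0) = 0, h′(0) = -8.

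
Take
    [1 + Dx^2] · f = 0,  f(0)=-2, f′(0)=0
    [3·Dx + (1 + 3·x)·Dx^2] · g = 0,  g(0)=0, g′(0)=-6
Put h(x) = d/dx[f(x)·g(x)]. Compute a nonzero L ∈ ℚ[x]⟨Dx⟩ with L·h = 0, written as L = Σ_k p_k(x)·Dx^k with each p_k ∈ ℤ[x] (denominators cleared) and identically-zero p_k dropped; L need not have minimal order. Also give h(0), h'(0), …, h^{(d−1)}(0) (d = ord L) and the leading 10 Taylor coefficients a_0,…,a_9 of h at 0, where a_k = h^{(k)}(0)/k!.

L = (-8897 - 1764·x - 7722·x^2 - 14364·x^3 - 7533·x^4 + 5832·x^5 + 2916·x^6) + (-3432 - 13248·x - 12420·x^2 - 8100·x^3 + 9720·x^4 + 5832·x^5)·Dx + (-9100 - 3204·x - 11070·x^2 - 17064·x^3 - 6318·x^4 + 11664·x^5 + 5832·x^6)·Dx^2 + (-3432 - 13248·x - 12420·x^2 - 8100·x^3 + 9720·x^4 + 5832·x^5)·Dx^3 + (-203 - 1440·x - 3348·x^2 - 2700·x^3 + 1215·x^4 + 5832·x^5 + 2916·x^6)·Dx^4  (order 4).
h: a_k = 12, -36, 90, -288, 1769/2, -5355/2, 484679/60, -121634/5, 81962427/1120, -49278853/224, …
ICs: h(0) = 12, h′(0) = -36, h′′(0) = 180, h′′′(0) = -1728.

f: a_k = -2, 0, 1, 0, -1/12, 0, 1/360, 0, -1/20160, 0, …
g: a_k = 0, -6, 9, -18, 81/2, -486/5, 243, -4374/7, 6561/4, -4374, …
f·g: L₀ = L_f ⊗_s L_g, ord ≤ 2·2.
Derive L from L₀ (diff closure).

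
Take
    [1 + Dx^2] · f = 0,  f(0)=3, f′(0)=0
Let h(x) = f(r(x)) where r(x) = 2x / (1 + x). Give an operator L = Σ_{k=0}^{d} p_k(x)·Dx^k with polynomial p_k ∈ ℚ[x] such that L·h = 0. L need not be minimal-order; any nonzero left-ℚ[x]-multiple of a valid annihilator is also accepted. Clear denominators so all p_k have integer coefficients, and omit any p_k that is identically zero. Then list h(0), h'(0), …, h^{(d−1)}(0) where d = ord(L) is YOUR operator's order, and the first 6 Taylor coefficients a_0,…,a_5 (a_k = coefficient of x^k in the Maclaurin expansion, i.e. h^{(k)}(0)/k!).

L = 4 + (2 + 6·x + 6·x^2 + 2·x^3)·Dx + (1 + 4·x + 6·x^2 + 4·x^3 + x^4)·Dx^2  (order 2).
h: a_k = 3, 0, -6, 12, -16, 16, …
ICs: h(0) = 3, h′(0) = 0.

f: a_k = 3, 0, -3/2, 0, 1/8, 0, …
h₀=f(r): pull back L_f along r ⇒ L₀.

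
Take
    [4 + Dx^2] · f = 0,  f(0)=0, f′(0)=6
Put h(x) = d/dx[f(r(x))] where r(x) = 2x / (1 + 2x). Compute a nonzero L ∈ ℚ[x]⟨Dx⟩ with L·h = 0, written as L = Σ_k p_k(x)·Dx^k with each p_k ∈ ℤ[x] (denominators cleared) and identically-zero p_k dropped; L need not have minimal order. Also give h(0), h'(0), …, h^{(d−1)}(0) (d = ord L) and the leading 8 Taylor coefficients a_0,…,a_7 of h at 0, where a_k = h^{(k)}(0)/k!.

f: a_k = 0, 6, 0, -4, 0, 4/5, 0, -8/105, …
h₀=f(r): pull back L_f along r ⇒ L₀.
h₀' ⇒ L via d/dx closure of L₀.
L = (40 + 96·x + 96·x^2) + (12 + 72·x + 144·x^2 + 96·x^3)·Dx + (1 + 8·x + 24·x^2 + 32·x^3 + 16·x^4)·Dx^2  (order 2).
h: a_k = 12, -48, 48, 384, -2752, 11520, -565504/15, 1552384/15, …
ICs: h(0) = 12, h′(0) = -48.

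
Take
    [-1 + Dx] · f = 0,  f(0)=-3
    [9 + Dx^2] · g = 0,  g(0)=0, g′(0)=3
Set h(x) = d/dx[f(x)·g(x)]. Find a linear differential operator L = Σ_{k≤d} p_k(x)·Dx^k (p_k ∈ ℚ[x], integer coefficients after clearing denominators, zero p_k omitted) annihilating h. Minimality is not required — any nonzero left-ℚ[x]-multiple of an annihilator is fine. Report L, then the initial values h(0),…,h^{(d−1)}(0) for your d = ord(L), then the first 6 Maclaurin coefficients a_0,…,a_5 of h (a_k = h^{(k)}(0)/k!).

L = 10 - 2·Dx + Dx^2  (order 2).
h: a_k = -9, -18, 27, 48, 3/2, -117/5, …
ICs: h(0) = -9, h′(0) = -18.

f: a_k = -3, -3, -3/2, -1/2, -1/8, -1/40, …
g: a_k = 0, 3, 0, -9/2, 0, 81/40, …
h₀=f·g: eliminate ⇒ L₀, order ≤ 1·2.
Derive L from L₀ (diff closure).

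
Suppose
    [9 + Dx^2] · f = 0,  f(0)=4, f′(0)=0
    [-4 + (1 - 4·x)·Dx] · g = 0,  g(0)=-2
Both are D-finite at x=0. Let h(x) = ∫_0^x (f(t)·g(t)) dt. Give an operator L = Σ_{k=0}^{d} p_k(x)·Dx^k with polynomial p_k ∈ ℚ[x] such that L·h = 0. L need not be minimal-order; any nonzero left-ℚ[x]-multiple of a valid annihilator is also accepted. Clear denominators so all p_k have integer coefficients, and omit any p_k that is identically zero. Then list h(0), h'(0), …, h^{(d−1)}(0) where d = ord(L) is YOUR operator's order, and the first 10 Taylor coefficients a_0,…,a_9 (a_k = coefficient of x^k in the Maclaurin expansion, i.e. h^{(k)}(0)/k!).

f: a_k = 4, 0, -18, 0, 27/2, 0, -81/20, 0, 729/1120, 0, …
g: a_k = -2, -8, -32, -128, -512, -2048, -8192, -32768, -131072, -524288, …
Product ⇒ symmetric product L₀, ord ≤ 2.
Integrate: L := L₀·Dx.
L = (-9 + 36·x)·Dx + 8·Dx^2 + (-1 + 4·x)·Dx^3  (order 3).
h: a_k = 0, -8, -16, -92/3, -92, -1499/5, -2998/3, -239759/70, -239759/20, -214824793/5040, …
ICs: h(0) = 0, h′(0) = -8, h′′(0) = -32.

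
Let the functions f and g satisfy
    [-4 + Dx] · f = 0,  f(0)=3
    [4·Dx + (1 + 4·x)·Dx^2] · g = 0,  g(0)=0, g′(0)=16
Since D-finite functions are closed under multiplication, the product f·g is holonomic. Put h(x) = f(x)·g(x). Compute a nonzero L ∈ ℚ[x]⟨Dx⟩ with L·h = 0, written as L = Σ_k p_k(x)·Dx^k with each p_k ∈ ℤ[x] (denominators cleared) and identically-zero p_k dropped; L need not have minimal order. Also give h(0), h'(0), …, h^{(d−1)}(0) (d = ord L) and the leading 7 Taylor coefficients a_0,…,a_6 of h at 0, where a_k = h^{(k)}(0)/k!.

L = 64·x + (-4 - 32·x)·Dx + (1 + 4·x)·Dx^2  (order 2).
h: a_k = 0, 48, 96, 256, 0, 4608/5, -7168/3, …
ICs: h(0) = 0, h′(0) = 48.

f: a_k = 3, 12, 24, 32, 32, 128/5, 256/15, …
g: a_k = 0, 16, -32, 256/3, -256, 4096/5, -8192/3, …
L₀ := L_f ⊗_s L_g (sym. prod.), ord ≤ 2.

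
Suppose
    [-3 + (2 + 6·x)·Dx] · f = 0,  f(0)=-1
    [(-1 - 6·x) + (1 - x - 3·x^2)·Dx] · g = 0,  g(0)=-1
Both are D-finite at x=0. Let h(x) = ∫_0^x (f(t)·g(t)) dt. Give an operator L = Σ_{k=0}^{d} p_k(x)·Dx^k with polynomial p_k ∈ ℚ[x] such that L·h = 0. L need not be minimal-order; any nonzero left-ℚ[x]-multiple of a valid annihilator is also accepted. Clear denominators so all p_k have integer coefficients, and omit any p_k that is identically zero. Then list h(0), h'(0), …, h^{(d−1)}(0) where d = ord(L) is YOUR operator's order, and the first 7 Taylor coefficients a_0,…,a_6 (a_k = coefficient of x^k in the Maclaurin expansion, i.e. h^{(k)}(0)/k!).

L = (5 + 15·x + 27·x^2)·Dx + (-2 - 4·x + 12·x^2 + 18·x^3)·Dx^2  (order 2).
h: a_k = 0, 1, 5/4, 35/24, 217/64, 3011/640, 18139/1536, …
ICs: h(0) = 0, h′(0) = 1.

f: a_k = -1, -3/2, 9/8, -27/16, 405/128, -1701/256, 15309/1024, …
g: a_k = -1, -1, -4, -7, -19, -40, -97, …
L₀ := L_f ⊗_s L_g (sym. prod.), ord ≤ 1.
h=∫₀ˣh₀: take L = L₀·Dx.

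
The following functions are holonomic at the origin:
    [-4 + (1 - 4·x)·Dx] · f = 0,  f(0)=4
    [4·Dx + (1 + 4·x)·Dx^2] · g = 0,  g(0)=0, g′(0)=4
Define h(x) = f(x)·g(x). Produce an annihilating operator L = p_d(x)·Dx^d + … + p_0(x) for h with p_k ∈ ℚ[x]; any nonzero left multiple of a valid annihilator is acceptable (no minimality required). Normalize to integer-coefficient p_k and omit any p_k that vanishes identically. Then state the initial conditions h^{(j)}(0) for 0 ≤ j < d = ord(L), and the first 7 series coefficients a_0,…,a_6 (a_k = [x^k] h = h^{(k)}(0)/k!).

L = 16 + (4 + 48·x)·Dx + (-1 + 16·x^2)·Dx^2  (order 2).
h: a_k = 0, 16, 32, 640/3, 1792/3, 48128/15, 151552/15, …
ICs: h(0) = 0, h′(0) = 16.

f: a_k = 4, 16, 64, 256, 1024, 4096, 16384, …
g: a_k = 0, 4, -8, 64/3, -64, 1024/5, -2048/3, …
f·g: L₀ = L_f ⊗_s L_g, ord ≤ 1·2.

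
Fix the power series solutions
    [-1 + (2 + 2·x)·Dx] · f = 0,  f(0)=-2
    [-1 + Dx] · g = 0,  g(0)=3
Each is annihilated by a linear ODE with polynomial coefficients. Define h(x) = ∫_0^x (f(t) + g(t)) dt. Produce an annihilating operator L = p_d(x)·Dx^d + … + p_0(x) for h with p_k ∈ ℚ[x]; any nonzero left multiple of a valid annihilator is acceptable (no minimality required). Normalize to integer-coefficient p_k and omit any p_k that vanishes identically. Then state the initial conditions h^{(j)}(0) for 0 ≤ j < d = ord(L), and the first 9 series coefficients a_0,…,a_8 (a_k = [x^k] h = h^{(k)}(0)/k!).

f: a_k = -2, -1, 1/4, -1/8, 5/64, -7/128, 21/512, -33/1024, 429/16384, …
g: a_k = 3, 3, 3/2, 1/2, 1/8, 1/40, 1/240, 1/1680, 1/13440, …
Weyl lclm of L_f,L_g ⇒ L₀ (ord ≤ 2).
h=∫h₀ ⇒ L = L₀·Dx.
L = (3 + 2·x)·Dx + (-5 - 8·x - 4·x^2)·Dx^2 + (2 + 6·x + 4·x^2)·Dx^3  (order 3).
h: a_k = 0, 1, 1, 7/12, 3/32, 13/320, -19/3840, 347/53760, -3401/860160, …
ICs: h(0) = 0, h′(0) = 1, h′′(0) = 2.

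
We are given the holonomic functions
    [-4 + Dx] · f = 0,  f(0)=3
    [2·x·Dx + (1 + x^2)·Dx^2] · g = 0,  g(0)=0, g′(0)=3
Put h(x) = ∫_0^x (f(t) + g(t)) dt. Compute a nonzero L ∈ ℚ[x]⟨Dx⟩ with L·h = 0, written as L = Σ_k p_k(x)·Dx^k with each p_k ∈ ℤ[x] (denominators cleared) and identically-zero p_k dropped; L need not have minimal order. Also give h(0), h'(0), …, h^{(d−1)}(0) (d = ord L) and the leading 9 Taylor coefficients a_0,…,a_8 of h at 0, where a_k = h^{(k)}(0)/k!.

f: a_k = 3, 12, 24, 32, 32, 128/5, 256/15, 1024/105, 512/105, …
g: a_k = 0, 3, 0, -1, 0, 3/5, 0, -3/7, 0, …
Sum ⇒ L₀ = lclm(L_f,L_g) in ℚ(x)⟨Dx⟩.
h=∫h₀ ⇒ L = L₀·Dx.
L = (4 - 16·x - 12·x^2 - 16·x^3)·Dx^2 + (-9 - 13·x^2 - 8·x^4)·Dx^3 + (2 + x + 4·x^2 + x^3 + 2·x^4)·Dx^4  (order 4).
h: a_k = 0, 3, 15/2, 8, 31/4, 32/5, 131/30, 256/105, 979/840, …
ICs: h(0) = 0, h′(0) = 3, h′′(0) = 15, h′′′(0) = 48.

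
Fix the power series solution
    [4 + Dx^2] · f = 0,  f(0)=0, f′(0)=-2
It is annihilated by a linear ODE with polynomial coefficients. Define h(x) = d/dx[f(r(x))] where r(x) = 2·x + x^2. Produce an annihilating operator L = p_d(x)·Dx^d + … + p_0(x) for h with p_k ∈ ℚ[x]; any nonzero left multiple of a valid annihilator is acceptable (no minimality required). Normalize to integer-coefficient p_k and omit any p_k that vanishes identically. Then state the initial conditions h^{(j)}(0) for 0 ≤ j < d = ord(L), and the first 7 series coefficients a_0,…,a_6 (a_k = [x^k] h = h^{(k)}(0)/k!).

L = (19 + 64·x + 96·x^2 + 64·x^3 + 16·x^4) + (-3 - 3·x)·Dx + (1 + 2·x + x^2)·Dx^2  (order 2).
h: a_k = -4, -4, 32, 64, -8/3, -120, -5696/45, …
ICs: h(0) = -4, h′(0) = -4.

f: a_k = 0, -2, 0, 4/3, 0, -4/15, 0, …
Substitute x→r, Dx→(1/r')Dx; clear ⇒ L₀.
Differentiate: ansatz ord ≤ ord L₀ ⇒ L.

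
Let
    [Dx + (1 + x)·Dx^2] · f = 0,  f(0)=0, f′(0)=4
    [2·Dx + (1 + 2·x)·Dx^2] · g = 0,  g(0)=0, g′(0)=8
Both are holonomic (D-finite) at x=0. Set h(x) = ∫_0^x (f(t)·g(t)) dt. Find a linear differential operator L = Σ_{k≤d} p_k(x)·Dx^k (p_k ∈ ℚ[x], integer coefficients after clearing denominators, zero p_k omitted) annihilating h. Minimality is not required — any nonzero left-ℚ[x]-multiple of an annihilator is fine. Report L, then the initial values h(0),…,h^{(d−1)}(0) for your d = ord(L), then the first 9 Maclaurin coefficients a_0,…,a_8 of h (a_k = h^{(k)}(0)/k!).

f: a_k = 0, 4, -2, 4/3, -1, 4/5, -2/3, 4/7, -1/2, …
g: a_k = 0, 8, -8, 32/3, -16, 128/5, -128/3, 512/7, -128, …
h₀=f·g: eliminate ⇒ L₀, order ≤ 2·2.
∫: right-multiply L₀ by Dx.
L = (20 + 48·x + 32·x^2)·Dx^2 + (66 + 268·x + 360·x^2 + 160·x^3)·Dx^3 + (32 + 180·x + 372·x^2 + 336·x^3 + 112·x^4)·Dx^4 + (3 + 22·x + 63·x^2 + 88·x^3 + 60·x^4 + 16·x^5)·Dx^5  (order 5).
h: a_k = 0, 0, 0, 32/3, -12, 208/15, -52/3, 1048/45, -166/5, …
ICs: h(0) = 0, h′(0) = 0, h′′(0) = 0, h′′′(0) = 64, h′′′′(0) = -288.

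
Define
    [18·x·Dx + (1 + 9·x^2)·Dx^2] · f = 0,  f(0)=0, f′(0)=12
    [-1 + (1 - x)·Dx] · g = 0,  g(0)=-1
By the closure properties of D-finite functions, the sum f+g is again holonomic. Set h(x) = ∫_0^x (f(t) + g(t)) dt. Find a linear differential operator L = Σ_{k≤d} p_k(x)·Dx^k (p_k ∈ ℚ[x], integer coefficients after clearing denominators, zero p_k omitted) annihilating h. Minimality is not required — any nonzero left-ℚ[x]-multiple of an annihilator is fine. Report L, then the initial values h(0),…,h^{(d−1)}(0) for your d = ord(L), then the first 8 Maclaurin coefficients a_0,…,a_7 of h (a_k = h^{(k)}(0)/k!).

L = (18 - 72·x - 486·x^2)·Dx^2 + (-12 + 18·x + 180·x^2 - 486·x^3)·Dx^3 + (1 + 8·x + 72·x^3 - 81·x^4)·Dx^4  (order 4).
h: a_k = 0, -1, 11/2, -1/3, -37/4, -1/5, 967/30, -1/7, …
ICs: h(0) = 0, h′(0) = -1, h′′(0) = 11, h′′′(0) = -2.

f: a_k = 0, 12, 0, -36, 0, 972/5, 0, -8748/7, …
g: a_k = -1, -1, -1, -1, -1, -1, -1, -1, …
f+g: L₀ = lclm(L_f,L_g), ord ≤ 2+1.
Integrate: L := L₀·Dx.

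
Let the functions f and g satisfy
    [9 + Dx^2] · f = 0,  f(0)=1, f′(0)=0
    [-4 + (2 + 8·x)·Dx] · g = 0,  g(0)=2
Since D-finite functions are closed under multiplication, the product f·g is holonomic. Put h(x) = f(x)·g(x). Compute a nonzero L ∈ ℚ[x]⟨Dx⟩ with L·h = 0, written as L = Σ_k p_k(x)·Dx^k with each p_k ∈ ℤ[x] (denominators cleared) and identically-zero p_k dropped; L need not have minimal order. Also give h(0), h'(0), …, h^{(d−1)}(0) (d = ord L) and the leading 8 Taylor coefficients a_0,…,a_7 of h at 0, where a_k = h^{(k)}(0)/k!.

L = (21 + 72·x + 144·x^2) + (-4 - 16·x)·Dx + (1 + 8·x + 16·x^2)·Dx^2  (order 2).
h: a_k = 2, 4, -13, -10, 19/4, 67/2, -3741/40, 5979/20, …
ICs: h(0) = 2, h′(0) = 4.

f: a_k = 1, 0, -9/2, 0, 27/8, 0, -81/80, 0, …
g: a_k = 2, 4, -4, 8, -20, 56, -168, 528, …
f·g: L₀ = L_f ⊗_s L_g, ord ≤ 2·1.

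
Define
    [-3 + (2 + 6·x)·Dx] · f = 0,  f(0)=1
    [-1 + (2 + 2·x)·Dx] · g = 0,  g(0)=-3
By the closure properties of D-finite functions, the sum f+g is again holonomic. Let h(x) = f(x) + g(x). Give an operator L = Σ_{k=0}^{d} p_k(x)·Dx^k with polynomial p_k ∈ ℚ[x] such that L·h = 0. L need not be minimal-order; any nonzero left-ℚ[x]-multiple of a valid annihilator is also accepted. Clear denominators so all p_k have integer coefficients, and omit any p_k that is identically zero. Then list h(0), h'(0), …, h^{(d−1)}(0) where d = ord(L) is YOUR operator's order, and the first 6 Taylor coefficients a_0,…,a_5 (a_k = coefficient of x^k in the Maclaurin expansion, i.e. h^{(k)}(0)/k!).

L = -3 + (8 + 12·x)·Dx + (4 + 16·x + 12·x^2)·Dx^2  (order 2).
h: a_k = -2, 0, -3/4, 3/2, -195/64, 105/16, …
ICs: h(0) = -2, h′(0) = 0.

f: a_k = 1, 3/2, -9/8, 27/16, -405/128, 1701/256, …
g: a_k = -3, -3/2, 3/8, -3/16, 15/128, -21/256, …
L₀ := lclm(L_f,L_g); ord L₀ ≤ 1+1.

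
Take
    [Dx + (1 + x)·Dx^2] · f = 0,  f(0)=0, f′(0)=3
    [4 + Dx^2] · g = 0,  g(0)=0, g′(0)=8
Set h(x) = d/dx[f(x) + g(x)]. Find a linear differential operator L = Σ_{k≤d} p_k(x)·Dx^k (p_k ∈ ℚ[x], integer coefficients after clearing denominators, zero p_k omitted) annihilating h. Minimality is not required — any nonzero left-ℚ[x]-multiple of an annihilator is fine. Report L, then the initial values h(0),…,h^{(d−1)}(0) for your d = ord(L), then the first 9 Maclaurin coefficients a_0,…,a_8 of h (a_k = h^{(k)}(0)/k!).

L = (20 + 16·x + 8·x^2) + (12 + 28·x + 24·x^2 + 8·x^3)·Dx + (5 + 4·x + 2·x^2)·Dx^2 + (3 + 7·x + 6·x^2 + 2·x^3)·Dx^3  (order 3).
h: a_k = 11, -3, -13, -3, 25/3, -3, 103/45, -3, 961/315, …
ICs: h(0) = 11, h′(0) = -3, h′′(0) = -26.

f: a_k = 0, 3, -3/2, 1, -3/4, 3/5, -1/2, 3/7, -3/8, …
g: a_k = 0, 8, 0, -16/3, 0, 16/15, 0, -32/315, 0, …
L₀ := lclm(L_f,L_g); ord L₀ ≤ 2+2.
h₀' ⇒ L via d/dx closure of L₀.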